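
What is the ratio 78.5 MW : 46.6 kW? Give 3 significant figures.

(78.5 × 10⁶) / (46.6 × 10³) = 1.685 × 10³

1680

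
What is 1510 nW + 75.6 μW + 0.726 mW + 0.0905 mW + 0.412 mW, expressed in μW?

In μW:
  1510 nW = 1510e-3 μW = 1.51
  75.6 μW → 75.6
  0.726 mW = 0.726e3 μW = 726
  0.0905 mW = 0.0905e3 μW = 90.5
  0.412 mW = 0.412e3 μW = 412
Sum: 1.51 + 75.6 + 726 + 90.5 + 412 = 1305.61

1305.61 μW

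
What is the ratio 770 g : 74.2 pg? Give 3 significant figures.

(770) / (74.2e-12) = 10.38e12

10400000000000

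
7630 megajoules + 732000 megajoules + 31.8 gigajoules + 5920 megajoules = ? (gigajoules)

In gigajoules:
  7630 megajoules = 7630 × 10⁻³ gigajoules = 7.63
  732000 megajoules = 732000 × 10⁻³ gigajoules = 732
  31.8 gigajoules → 31.8
  5920 megajoules = 5920 × 10⁻³ gigajoules = 5.92
Sum: 7.63 + 732 + 31.8 + 5.92 = 777.35

777.35 gigajoules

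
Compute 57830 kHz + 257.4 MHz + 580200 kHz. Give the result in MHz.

In MHz:
  57830 kHz = 57830 × 10^-3 MHz = 57.83
  257.4 MHz → 257.4
  580200 kHz = 580200 × 10^-3 MHz = 580.2
Sum: 57.83 + 257.4 + 580.2 = 895.43

895.43 MHz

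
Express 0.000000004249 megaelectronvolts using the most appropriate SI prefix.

4.249 millielectronvolts

= 4.249 × 10⁻³ electronvolts; 10⁻³ is milli.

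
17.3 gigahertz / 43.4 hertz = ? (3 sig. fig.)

399000000

(17.3e9) / (43.4) = 0.3986e9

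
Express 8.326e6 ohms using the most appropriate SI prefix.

= 8.326e6 ohms; 1e6 is mega.

8.326 megaohms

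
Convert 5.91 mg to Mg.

milli = 1e-3, mega = 1e6; factor is 1e-9.
5.91 × 1e-9 = 0.00000000591

0.00000000591 Mg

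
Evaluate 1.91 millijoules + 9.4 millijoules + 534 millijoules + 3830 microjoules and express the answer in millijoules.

549.14 millijoules

In millijoules:
  1.91 millijoules → 1.91
  9.4 millijoules → 9.4
  534 millijoules → 534
  3830 microjoules = 3830e-3 millijoules = 3.83
Sum: 1.91 + 9.4 + 534 + 3.83 = 549.14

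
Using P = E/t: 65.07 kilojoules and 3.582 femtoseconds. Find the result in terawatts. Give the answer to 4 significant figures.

(65.07e3) / (3.582e-15) = 18.1658e18 W

18170000 terawatts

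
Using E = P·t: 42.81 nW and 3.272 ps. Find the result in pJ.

0.00000014007432 pJ

42.81 × 10⁻⁹ × 3.272 × 10⁻¹² = 140.07432 × 10⁻²¹ J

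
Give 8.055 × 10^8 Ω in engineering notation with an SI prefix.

805.5 MΩ

= 805.5 × 10^6 Ω; 10^6 is mega.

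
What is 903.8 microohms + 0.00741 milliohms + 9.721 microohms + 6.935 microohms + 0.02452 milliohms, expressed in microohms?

In microohms:
  903.8 microohms → 903.8
  0.00741 milliohms = 0.00741 × 10³ microohms = 7.41
  9.721 microohms → 9.721
  6.935 microohms → 6.935
  0.02452 milliohms = 0.02452 × 10³ microohms = 24.52
Sum: 903.8 + 7.41 + 9.721 + 6.935 + 24.52 = 952.386

952.386 microohms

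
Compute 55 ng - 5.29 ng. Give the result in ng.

In ng:
  55 ng → 55
  5.29 ng → 5.29
Difference: 55 - 5.29 = 49.71

49.71 ng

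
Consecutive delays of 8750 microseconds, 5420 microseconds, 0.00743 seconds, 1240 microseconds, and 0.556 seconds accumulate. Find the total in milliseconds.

In milliseconds:
  8750 microseconds = 8750 × 10⁻³ milliseconds = 8.75
  5420 microseconds = 5420 × 10⁻³ milliseconds = 5.42
  0.00743 seconds = 0.00743 × 10³ milliseconds = 7.43
  1240 microseconds = 1240 × 10⁻³ milliseconds = 1.24
  0.556 seconds = 0.556 × 10³ milliseconds = 556
Sum: 8.75 + 5.42 + 7.43 + 1.24 + 556 = 578.84

578.84 milliseconds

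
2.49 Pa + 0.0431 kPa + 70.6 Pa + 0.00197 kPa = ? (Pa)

118.16 Pa

In Pa:
  2.49 Pa → 2.49
  0.0431 kPa = 0.0431e3 Pa = 43.1
  70.6 Pa → 70.6
  0.00197 kPa = 0.00197e3 Pa = 1.97
Sum: 2.49 + 43.1 + 70.6 + 1.97 = 118.16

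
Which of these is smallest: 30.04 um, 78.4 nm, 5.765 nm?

5.765 nm

30.04 um = 0.00003004 m
78.4 nm = 0.0000000784 m
5.765 nm = 0.000000005765 m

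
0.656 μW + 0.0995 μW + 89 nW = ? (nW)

844.5 nW

In nW:
  0.656 μW = 0.656 × 10^3 nW = 656
  0.0995 μW = 0.0995 × 10^3 nW = 99.5
  89 nW → 89
Sum: 656 + 99.5 + 89 = 844.5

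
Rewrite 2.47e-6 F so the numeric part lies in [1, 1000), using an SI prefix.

= 2.47e-6 F; 1e-6 is micro.

2.47 μF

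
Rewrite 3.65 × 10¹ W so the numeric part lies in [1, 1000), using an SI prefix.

36.5 W

= 36.5 W; mantissa already in [1, 1000).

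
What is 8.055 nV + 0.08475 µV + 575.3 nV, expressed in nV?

In nV:
  8.055 nV → 8.055
  0.08475 µV = 0.08475 × 10³ nV = 84.75
  575.3 nV → 575.3
Sum: 8.055 + 84.75 + 575.3 = 668.105

668.105 nV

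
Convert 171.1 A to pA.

(no prefix) = 10^0, pico = 10^-12; factor is 10^12.
171.1 × 10^12 = 171100000000000

171100000000000 pA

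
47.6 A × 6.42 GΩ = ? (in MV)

47.6 × 6.42 × 10^9 = 305.592 × 10^9 V

305592 MV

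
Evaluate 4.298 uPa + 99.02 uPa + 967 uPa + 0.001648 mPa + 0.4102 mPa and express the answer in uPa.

In uPa:
  4.298 uPa → 4.298
  99.02 uPa → 99.02
  967 uPa → 967
  0.001648 mPa = 0.001648e3 uPa = 1.648
  0.4102 mPa = 0.4102e3 uPa = 410.2
Sum: 4.298 + 99.02 + 967 + 1.648 + 410.2 = 1482.166

1482.166 uPa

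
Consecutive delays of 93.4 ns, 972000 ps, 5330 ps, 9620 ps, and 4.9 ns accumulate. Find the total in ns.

In ns:
  93.4 ns → 93.4
  972000 ps = 972000 × 10⁻³ ns = 972
  5330 ps = 5330 × 10⁻³ ns = 5.33
  9620 ps = 9620 × 10⁻³ ns = 9.62
  4.9 ns → 4.9
Sum: 93.4 + 972 + 5.33 + 9.62 + 4.9 = 1085.25

1085.25 ns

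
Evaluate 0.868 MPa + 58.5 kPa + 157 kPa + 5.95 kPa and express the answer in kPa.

1089.45 kPa

In kPa:
  0.868 MPa = 0.868 × 10^3 kPa = 868
  58.5 kPa → 58.5
  157 kPa → 157
  5.95 kPa → 5.95
Sum: 868 + 58.5 + 157 + 5.95 = 1089.45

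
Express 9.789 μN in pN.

9789000 pN

micro = 1e-6, pico = 1e-12; factor is 1e6.
9.789 × 1e6 = 9789000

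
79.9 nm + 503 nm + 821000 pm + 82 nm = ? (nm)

1485.9 nm

In nm:
  79.9 nm → 79.9
  503 nm → 503
  821000 pm = 821000 × 10^-3 nm = 821
  82 nm → 82
Sum: 79.9 + 503 + 821 + 82 = 1485.9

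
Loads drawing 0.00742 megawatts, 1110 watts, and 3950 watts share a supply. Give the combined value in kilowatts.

In kilowatts:
  0.00742 megawatts = 0.00742 × 10^3 kilowatts = 7.42
  1110 watts = 1110 × 10^-3 kilowatts = 1.11
  3950 watts = 3950 × 10^-3 kilowatts = 3.95
Sum: 7.42 + 1.11 + 3.95 = 12.48

12.48 kilowatts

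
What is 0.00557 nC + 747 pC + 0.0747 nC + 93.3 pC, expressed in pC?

In pC:
  0.00557 nC = 0.00557 × 10^3 pC = 5.57
  747 pC → 747
  0.0747 nC = 0.0747 × 10^3 pC = 74.7
  93.3 pC → 93.3
Sum: 5.57 + 747 + 74.7 + 93.3 = 920.57

920.57 pC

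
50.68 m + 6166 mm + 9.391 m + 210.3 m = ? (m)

276.537 m

In m:
  50.68 m → 50.68
  6166 mm = 6166e-3 m = 6.166
  9.391 m → 9.391
  210.3 m → 210.3
Sum: 50.68 + 6.166 + 9.391 + 210.3 = 276.537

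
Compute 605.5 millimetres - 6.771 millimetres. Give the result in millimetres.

In millimetres:
  605.5 millimetres → 605.5
  6.771 millimetres → 6.771
Difference: 605.5 - 6.771 = 598.729

598.729 millimetres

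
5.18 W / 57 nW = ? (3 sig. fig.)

90900000

(5.18) / (57 × 10^-9) = 0.09088 × 10^9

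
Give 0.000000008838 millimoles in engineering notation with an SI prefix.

= 8.838 × 10⁻¹² moles; 10⁻¹² is pico.

8.838 picomoles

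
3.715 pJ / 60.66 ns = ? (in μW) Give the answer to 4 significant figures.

61.24 μW

(3.715 × 10⁻¹²) / (60.66 × 10⁻⁹) = 0.061243 × 10⁻³ W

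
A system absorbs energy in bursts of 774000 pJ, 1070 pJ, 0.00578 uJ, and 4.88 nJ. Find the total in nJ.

785.73 nJ

In nJ:
  774000 pJ = 774000 × 10⁻³ nJ = 774
  1070 pJ = 1070 × 10⁻³ nJ = 1.07
  0.00578 uJ = 0.00578 × 10³ nJ = 5.78
  4.88 nJ → 4.88
Sum: 774 + 1.07 + 5.78 + 4.88 = 785.73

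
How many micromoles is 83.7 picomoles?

pico = 1e-12, micro = 1e-6; factor is 1e-6.
83.7 × 1e-6 = 0.0000837

0.0000837 micromoles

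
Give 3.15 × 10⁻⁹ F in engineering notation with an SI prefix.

= 3.15 × 10⁻⁹ F; 10⁻⁹ is nano.

3.15 nF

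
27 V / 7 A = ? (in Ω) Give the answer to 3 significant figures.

(27) / (7) = 3.8571 Ω

3.86 Ω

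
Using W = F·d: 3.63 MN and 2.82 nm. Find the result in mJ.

3.63e6 × 2.82e-9 = 10.2366e-3 J

10.2366 mJ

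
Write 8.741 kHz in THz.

kilo = 1e3, tera = 1e12; factor is 1e-9.
8.741 × 1e-9 = 0.000000008741

0.000000008741 THz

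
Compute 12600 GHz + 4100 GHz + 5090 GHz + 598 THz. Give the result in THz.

In THz:
  12600 GHz = 12600 × 10⁻³ THz = 12.6
  4100 GHz = 4100 × 10⁻³ THz = 4.1
  5090 GHz = 5090 × 10⁻³ THz = 5.09
  598 THz → 598
Sum: 12.6 + 4.1 + 5.09 + 598 = 619.79

619.79 THz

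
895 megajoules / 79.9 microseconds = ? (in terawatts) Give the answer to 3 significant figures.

(895 × 10^6) / (79.9 × 10^-6) = 11.202 × 10^12 W

11.2 terawatts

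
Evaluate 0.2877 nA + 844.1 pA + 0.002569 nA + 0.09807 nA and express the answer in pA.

In pA:
  0.2877 nA = 0.2877 × 10³ pA = 287.7
  844.1 pA → 844.1
  0.002569 nA = 0.002569 × 10³ pA = 2.569
  0.09807 nA = 0.09807 × 10³ pA = 98.07
Sum: 287.7 + 844.1 + 2.569 + 98.07 = 1232.439

1232.439 pA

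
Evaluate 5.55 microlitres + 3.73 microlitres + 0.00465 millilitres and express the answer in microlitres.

In microlitres:
  5.55 microlitres → 5.55
  3.73 microlitres → 3.73
  0.00465 millilitres = 0.00465e3 microlitres = 4.65
Sum: 5.55 + 3.73 + 4.65 = 13.93

13.93 microlitres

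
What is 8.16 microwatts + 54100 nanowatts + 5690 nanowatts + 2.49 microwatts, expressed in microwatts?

In microwatts:
  8.16 microwatts → 8.16
  54100 nanowatts = 54100 × 10^-3 microwatts = 54.1
  5690 nanowatts = 5690 × 10^-3 microwatts = 5.69
  2.49 microwatts → 2.49
Sum: 8.16 + 54.1 + 5.69 + 2.49 = 70.44

70.44 microwatts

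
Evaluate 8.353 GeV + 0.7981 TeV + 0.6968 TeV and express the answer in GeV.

In GeV:
  8.353 GeV → 8.353
  0.7981 TeV = 0.7981 × 10³ GeV = 798.1
  0.6968 TeV = 0.6968 × 10³ GeV = 696.8
Sum: 8.353 + 798.1 + 696.8 = 1503.253

1503.253 GeV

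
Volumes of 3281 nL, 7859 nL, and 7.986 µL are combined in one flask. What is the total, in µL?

19.126 µL

In µL:
  3281 nL = 3281 × 10^-3 µL = 3.281
  7859 nL = 7859 × 10^-3 µL = 7.859
  7.986 µL → 7.986
Sum: 3.281 + 7.859 + 7.986 = 19.126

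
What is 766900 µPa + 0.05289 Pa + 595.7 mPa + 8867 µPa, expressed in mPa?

In mPa:
  766900 µPa = 766900 × 10^-3 mPa = 766.9
  0.05289 Pa = 0.05289 × 10^3 mPa = 52.89
  595.7 mPa → 595.7
  8867 µPa = 8867 × 10^-3 mPa = 8.867
Sum: 766.9 + 52.89 + 595.7 + 8.867 = 1424.357

1424.357 mPa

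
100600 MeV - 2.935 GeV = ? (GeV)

In GeV:
  100600 MeV = 100600e-3 GeV = 100.6
  2.935 GeV → 2.935
Difference: 100.6 - 2.935 = 97.665

97.665 GeV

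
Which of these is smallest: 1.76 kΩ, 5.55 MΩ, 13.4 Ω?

1.76 kΩ = 1760 Ω
5.55 MΩ = 5550000 Ω
13.4 Ω = 13.4 Ω

13.4 Ω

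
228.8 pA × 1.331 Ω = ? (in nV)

228.8 × 10⁻¹² × 1.331 = 304.5328 × 10⁻¹² V

0.3045328 nV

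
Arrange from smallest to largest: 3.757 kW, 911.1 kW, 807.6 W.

3.757 kW = 3757 W
911.1 kW = 911100 W
807.6 W = 807.6 W

807.6 W < 3.757 kW < 911.1 kW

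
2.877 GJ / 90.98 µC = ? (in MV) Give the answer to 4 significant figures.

31620000 MV

(2.877 × 10⁹) / (90.98 × 10⁻⁶) = 0.0316223 × 10¹⁵ V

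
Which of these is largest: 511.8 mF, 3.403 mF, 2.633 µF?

511.8 mF = 0.5118 F
3.403 mF = 0.003403 F
2.633 µF = 0.000002633 F

511.8 mF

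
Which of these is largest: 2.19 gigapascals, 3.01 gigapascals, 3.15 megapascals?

3.01 gigapascals

2.19 gigapascals = 2190000000 pascals
3.01 gigapascals = 3010000000 pascals
3.15 megapascals = 3150000 pascals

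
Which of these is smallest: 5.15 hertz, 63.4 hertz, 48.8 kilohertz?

5.15 hertz

5.15 hertz = 5.15 hertz
63.4 hertz = 63.4 hertz
48.8 kilohertz = 48800 hertz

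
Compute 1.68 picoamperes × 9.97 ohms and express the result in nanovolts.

0.0167496 nanovolts

1.68 × 10⁻¹² × 9.97 = 16.7496 × 10⁻¹² V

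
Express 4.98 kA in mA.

4980000 mA

kilo = 10³, milli = 10⁻³; factor is 10⁶.
4.98 × 10⁶ = 4980000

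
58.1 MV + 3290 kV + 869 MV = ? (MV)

In MV:
  58.1 MV → 58.1
  3290 kV = 3290e-3 MV = 3.29
  869 MV → 869
Sum: 58.1 + 3.29 + 869 = 930.39

930.39 MV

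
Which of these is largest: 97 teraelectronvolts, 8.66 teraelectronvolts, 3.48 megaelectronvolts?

97 teraelectronvolts = 97000000000000 electronvolts
8.66 teraelectronvolts = 8660000000000 electronvolts
3.48 megaelectronvolts = 3480000 electronvolts

97 teraelectronvolts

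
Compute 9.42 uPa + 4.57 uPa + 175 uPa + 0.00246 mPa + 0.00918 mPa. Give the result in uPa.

In uPa:
  9.42 uPa → 9.42
  4.57 uPa → 4.57
  175 uPa → 175
  0.00246 mPa = 0.00246 × 10^3 uPa = 2.46
  0.00918 mPa = 0.00918 × 10^3 uPa = 9.18
Sum: 9.42 + 4.57 + 175 + 2.46 + 9.18 = 200.63

200.63 uPa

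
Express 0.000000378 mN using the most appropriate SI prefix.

= 378 × 10⁻¹² N; 10⁻¹² is pico.

378 pN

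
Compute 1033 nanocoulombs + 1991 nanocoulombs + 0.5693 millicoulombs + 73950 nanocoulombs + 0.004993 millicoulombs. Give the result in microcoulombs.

In microcoulombs:
  1033 nanocoulombs = 1033 × 10^-3 microcoulombs = 1.033
  1991 nanocoulombs = 1991 × 10^-3 microcoulombs = 1.991
  0.5693 millicoulombs = 0.5693 × 10^3 microcoulombs = 569.3
  73950 nanocoulombs = 73950 × 10^-3 microcoulombs = 73.95
  0.004993 millicoulombs = 0.004993 × 10^3 microcoulombs = 4.993
Sum: 1.033 + 1.991 + 569.3 + 73.95 + 4.993 = 651.267

651.267 microcoulombs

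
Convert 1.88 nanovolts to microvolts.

nano = 1e-9, micro = 1e-6; factor is 1e-3.
1.88 × 1e-3 = 0.00188

0.00188 microvolts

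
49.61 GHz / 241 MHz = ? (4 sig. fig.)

205.9

(49.61 × 10^9) / (241 × 10^6) = 0.20585 × 10^3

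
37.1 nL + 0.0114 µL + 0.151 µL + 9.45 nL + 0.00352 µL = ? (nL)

In nL:
  37.1 nL → 37.1
  0.0114 µL = 0.0114 × 10³ nL = 11.4
  0.151 µL = 0.151 × 10³ nL = 151
  9.45 nL → 9.45
  0.00352 µL = 0.00352 × 10³ nL = 3.52
Sum: 37.1 + 11.4 + 151 + 9.45 + 3.52 = 212.47

212.47 nL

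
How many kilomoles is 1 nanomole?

nano = 1e-9, kilo = 1e3; factor is 1e-12.
1 × 1e-12 = 0.000000000001

0.000000000001 kilomoles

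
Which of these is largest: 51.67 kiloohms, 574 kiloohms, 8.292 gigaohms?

8.292 gigaohms

51.67 kiloohms = 51670 ohms
574 kiloohms = 574000 ohms
8.292 gigaohms = 8292000000 ohms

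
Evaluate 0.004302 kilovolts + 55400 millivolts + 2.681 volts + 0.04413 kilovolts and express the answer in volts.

106.513 volts

In volts:
  0.004302 kilovolts = 0.004302 × 10³ volts = 4.302
  55400 millivolts = 55400 × 10⁻³ volts = 55.4
  2.681 volts → 2.681
  0.04413 kilovolts = 0.04413 × 10³ volts = 44.13
Sum: 4.302 + 55.4 + 2.681 + 44.13 = 106.513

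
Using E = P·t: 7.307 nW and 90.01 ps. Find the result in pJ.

7.307e-9 × 90.01e-12 = 657.70307e-21 J

0.00000065770307 pJ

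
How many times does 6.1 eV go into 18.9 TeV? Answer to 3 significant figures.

(18.9e12) / (6.1) = 3.098e12

3100000000000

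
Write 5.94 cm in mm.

centi = 10^-2, milli = 10^-3; factor is 10^1.
5.94 × 10^1 = 59.4

59.4 mm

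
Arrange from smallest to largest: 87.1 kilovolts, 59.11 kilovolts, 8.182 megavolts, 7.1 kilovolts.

87.1 kilovolts = 87100 volts
59.11 kilovolts = 59110 volts
8.182 megavolts = 8182000 volts
7.1 kilovolts = 7100 volts

7.1 kilovolts < 59.11 kilovolts < 87.1 kilovolts < 8.182 megavolts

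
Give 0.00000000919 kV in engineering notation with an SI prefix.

= 9.19e-6 V; 1e-6 is micro.

9.19 μV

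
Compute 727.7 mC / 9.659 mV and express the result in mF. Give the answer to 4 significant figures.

(727.7e-3) / (9.659e-3) = 75.3391 F

75340 mF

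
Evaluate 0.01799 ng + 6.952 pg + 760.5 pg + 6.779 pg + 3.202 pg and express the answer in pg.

In pg:
  0.01799 ng = 0.01799 × 10³ pg = 17.99
  6.952 pg → 6.952
  760.5 pg → 760.5
  6.779 pg → 6.779
  3.202 pg → 3.202
Sum: 17.99 + 6.952 + 760.5 + 6.779 + 3.202 = 795.423

795.423 pg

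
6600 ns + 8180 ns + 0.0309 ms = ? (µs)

45.68 µs

In µs:
  6600 ns = 6600 × 10^-3 µs = 6.6
  8180 ns = 8180 × 10^-3 µs = 8.18
  0.0309 ms = 0.0309 × 10^3 µs = 30.9
Sum: 6.6 + 8.18 + 30.9 = 45.68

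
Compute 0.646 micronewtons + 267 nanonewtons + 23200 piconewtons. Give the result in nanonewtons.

936.2 nanonewtons

In nanonewtons:
  0.646 micronewtons = 0.646 × 10^3 nanonewtons = 646
  267 nanonewtons → 267
  23200 piconewtons = 23200 × 10^-3 nanonewtons = 23.2
Sum: 646 + 267 + 23.2 = 936.2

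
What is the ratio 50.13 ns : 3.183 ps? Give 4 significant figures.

15750

(50.13e-9) / (3.183e-12) = 15.749e3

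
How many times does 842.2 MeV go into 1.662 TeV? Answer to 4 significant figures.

1973

(1.662 × 10¹²) / (842.2 × 10⁶) = 0.0019734 × 10⁶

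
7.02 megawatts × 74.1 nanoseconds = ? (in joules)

7.02 × 10^6 × 74.1 × 10^-9 = 520.182 × 10^-3 J

0.520182 joules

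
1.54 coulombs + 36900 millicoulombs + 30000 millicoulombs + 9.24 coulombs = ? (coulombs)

77.68 coulombs

In coulombs:
  1.54 coulombs → 1.54
  36900 millicoulombs = 36900 × 10⁻³ coulombs = 36.9
  30000 millicoulombs = 30000 × 10⁻³ coulombs = 30
  9.24 coulombs → 9.24
Sum: 1.54 + 36.9 + 30 + 9.24 = 77.68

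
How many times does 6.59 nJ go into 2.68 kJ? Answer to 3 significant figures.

407000000000

(2.68 × 10^3) / (6.59 × 10^-9) = 0.4067 × 10^12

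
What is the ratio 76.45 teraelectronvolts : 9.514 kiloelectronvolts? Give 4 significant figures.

(76.45 × 10^12) / (9.514 × 10^3) = 8.0355 × 10^9

8036000000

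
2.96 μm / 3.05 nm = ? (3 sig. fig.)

(2.96e-6) / (3.05e-9) = 0.9705e3

970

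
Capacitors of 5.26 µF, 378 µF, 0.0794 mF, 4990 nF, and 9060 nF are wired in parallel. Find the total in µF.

476.71 µF

In µF:
  5.26 µF → 5.26
  378 µF → 378
  0.0794 mF = 0.0794e3 µF = 79.4
  4990 nF = 4990e-3 µF = 4.99
  9060 nF = 9060e-3 µF = 9.06
Sum: 5.26 + 378 + 79.4 + 4.99 + 9.06 = 476.71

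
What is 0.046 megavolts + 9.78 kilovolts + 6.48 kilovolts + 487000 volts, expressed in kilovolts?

549.26 kilovolts

In kilovolts:
  0.046 megavolts = 0.046e3 kilovolts = 46
  9.78 kilovolts → 9.78
  6.48 kilovolts → 6.48
  487000 volts = 487000e-3 kilovolts = 487
Sum: 46 + 9.78 + 6.48 + 487 = 549.26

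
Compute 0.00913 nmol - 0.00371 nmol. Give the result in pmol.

5.42 pmol

In pmol:
  0.00913 nmol = 0.00913 × 10³ pmol = 9.13
  0.00371 nmol = 0.00371 × 10³ pmol = 3.71
Difference: 9.13 - 3.71 = 5.42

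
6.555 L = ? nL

6555000000 nL

(no prefix) = 1e0, nano = 1e-9; factor is 1e9.
6.555 × 1e9 = 6555000000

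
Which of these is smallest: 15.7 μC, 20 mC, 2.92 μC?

2.92 μC

15.7 μC = 0.0000157 C
20 mC = 0.02 C
2.92 μC = 0.00000292 C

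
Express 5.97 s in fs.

5970000000000000 fs

(no prefix) = 10^0, femto = 10^-15; factor is 10^15.
5.97 × 10^15 = 5970000000000000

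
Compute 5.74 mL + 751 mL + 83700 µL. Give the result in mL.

840.44 mL

In mL:
  5.74 mL → 5.74
  751 mL → 751
  83700 µL = 83700 × 10^-3 mL = 83.7
Sum: 5.74 + 751 + 83.7 = 840.44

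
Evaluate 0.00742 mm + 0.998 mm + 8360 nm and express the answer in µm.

1013.78 µm

In µm:
  0.00742 mm = 0.00742e3 µm = 7.42
  0.998 mm = 0.998e3 µm = 998
  8360 nm = 8360e-3 µm = 8.36
Sum: 7.42 + 998 + 8.36 = 1013.78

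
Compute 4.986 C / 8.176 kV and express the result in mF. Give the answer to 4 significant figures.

0.6098 mF

(4.986) / (8.176e3) = 0.609834e-3 F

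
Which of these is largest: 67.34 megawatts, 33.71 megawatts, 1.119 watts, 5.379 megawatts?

67.34 megawatts = 67340000 watts
33.71 megawatts = 33710000 watts
1.119 watts = 1.119 watts
5.379 megawatts = 5379000 watts

67.34 megawatts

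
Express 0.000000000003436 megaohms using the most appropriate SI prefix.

3.436 microohms

= 3.436 × 10⁻⁶ ohms; 10⁻⁶ is micro.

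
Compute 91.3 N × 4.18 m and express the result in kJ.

0.381634 kJ

91.3 × 4.18 = 381.634 J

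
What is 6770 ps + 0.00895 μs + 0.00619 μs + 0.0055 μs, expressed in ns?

27.41 ns

In ns:
  6770 ps = 6770 × 10⁻³ ns = 6.77
  0.00895 μs = 0.00895 × 10³ ns = 8.95
  0.00619 μs = 0.00619 × 10³ ns = 6.19
  0.0055 μs = 0.0055 × 10³ ns = 5.5
Sum: 6.77 + 8.95 + 6.19 + 5.5 = 27.41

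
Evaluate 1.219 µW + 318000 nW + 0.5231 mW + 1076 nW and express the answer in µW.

In µW:
  1.219 µW → 1.219
  318000 nW = 318000 × 10⁻³ µW = 318
  0.5231 mW = 0.5231 × 10³ µW = 523.1
  1076 nW = 1076 × 10⁻³ µW = 1.076
Sum: 1.219 + 318 + 523.1 + 1.076 = 843.395

843.395 µW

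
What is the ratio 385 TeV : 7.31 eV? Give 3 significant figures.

52700000000000

(385 × 10¹²) / (7.31) = 52.67 × 10¹²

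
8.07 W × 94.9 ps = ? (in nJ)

0.765843 nJ

8.07 × 94.9 × 10⁻¹² = 765.843 × 10⁻¹² J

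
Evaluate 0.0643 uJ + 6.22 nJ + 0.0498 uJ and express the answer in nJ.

In nJ:
  0.0643 uJ = 0.0643 × 10³ nJ = 64.3
  6.22 nJ → 6.22
  0.0498 uJ = 0.0498 × 10³ nJ = 49.8
Sum: 64.3 + 6.22 + 49.8 = 120.32

120.32 nJ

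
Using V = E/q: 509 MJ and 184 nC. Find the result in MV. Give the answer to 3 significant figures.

(509e6) / (184e-9) = 2.7663e15 V

2770000000 MV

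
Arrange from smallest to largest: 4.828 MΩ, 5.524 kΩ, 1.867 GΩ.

4.828 MΩ = 4828000 Ω
5.524 kΩ = 5524 Ω
1.867 GΩ = 1867000000 Ω

5.524 kΩ < 4.828 MΩ < 1.867 GΩ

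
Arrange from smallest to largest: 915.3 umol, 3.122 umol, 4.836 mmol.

3.122 umol < 915.3 umol < 4.836 mmol

915.3 umol = 0.0009153 mol
3.122 umol = 0.000003122 mol
4.836 mmol = 0.004836 mol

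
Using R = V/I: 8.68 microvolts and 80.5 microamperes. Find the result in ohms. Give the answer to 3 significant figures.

0.108 ohms

(8.68e-6) / (80.5e-6) = 0.10783 Ω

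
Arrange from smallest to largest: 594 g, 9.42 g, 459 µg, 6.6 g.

459 µg < 6.6 g < 9.42 g < 594 g

594 g = 594 g
9.42 g = 9.42 g
459 µg = 0.000459 g
6.6 g = 6.6 g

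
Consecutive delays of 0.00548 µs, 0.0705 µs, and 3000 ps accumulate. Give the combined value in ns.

In ns:
  0.00548 µs = 0.00548 × 10³ ns = 5.48
  0.0705 µs = 0.0705 × 10³ ns = 70.5
  3000 ps = 3000 × 10⁻³ ns = 3
Sum: 5.48 + 70.5 + 3 = 78.98

78.98 ns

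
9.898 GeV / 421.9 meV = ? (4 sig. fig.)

(9.898 × 10⁹) / (421.9 × 10⁻³) = 0.023461 × 10¹²

23460000000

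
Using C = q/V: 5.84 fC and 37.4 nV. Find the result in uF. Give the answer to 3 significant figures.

(5.84 × 10⁻¹⁵) / (37.4 × 10⁻⁹) = 0.15615 × 10⁻⁶ F

0.156 uF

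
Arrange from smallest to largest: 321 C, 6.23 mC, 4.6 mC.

4.6 mC < 6.23 mC < 321 C

321 C = 321 C
6.23 mC = 0.00623 C
4.6 mC = 0.0046 C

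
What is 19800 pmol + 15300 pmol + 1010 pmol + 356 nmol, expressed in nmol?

392.11 nmol

In nmol:
  19800 pmol = 19800e-3 nmol = 19.8
  15300 pmol = 15300e-3 nmol = 15.3
  1010 pmol = 1010e-3 nmol = 1.01
  356 nmol → 356
Sum: 19.8 + 15.3 + 1.01 + 356 = 392.11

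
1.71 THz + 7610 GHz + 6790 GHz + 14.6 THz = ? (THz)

In THz:
  1.71 THz → 1.71
  7610 GHz = 7610 × 10⁻³ THz = 7.61
  6790 GHz = 6790 × 10⁻³ THz = 6.79
  14.6 THz → 14.6
Sum: 1.71 + 7.61 + 6.79 + 14.6 = 30.71

30.71 THz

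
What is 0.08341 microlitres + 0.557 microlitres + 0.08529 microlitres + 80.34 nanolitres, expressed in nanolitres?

806.04 nanolitres

In nanolitres:
  0.08341 microlitres = 0.08341 × 10^3 nanolitres = 83.41
  0.557 microlitres = 0.557 × 10^3 nanolitres = 557
  0.08529 microlitres = 0.08529 × 10^3 nanolitres = 85.29
  80.34 nanolitres → 80.34
Sum: 83.41 + 557 + 85.29 + 80.34 = 806.04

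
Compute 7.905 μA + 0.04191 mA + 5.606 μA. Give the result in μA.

55.421 μA

In μA:
  7.905 μA → 7.905
  0.04191 mA = 0.04191 × 10³ μA = 41.91
  5.606 μA → 5.606
Sum: 7.905 + 41.91 + 5.606 = 55.421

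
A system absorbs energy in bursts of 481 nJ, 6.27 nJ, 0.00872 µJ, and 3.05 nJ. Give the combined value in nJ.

499.04 nJ

In nJ:
  481 nJ → 481
  6.27 nJ → 6.27
  0.00872 µJ = 0.00872 × 10³ nJ = 8.72
  3.05 nJ → 3.05
Sum: 481 + 6.27 + 8.72 + 3.05 = 499.04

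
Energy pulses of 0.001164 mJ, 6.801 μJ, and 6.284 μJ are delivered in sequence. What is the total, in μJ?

In μJ:
  0.001164 mJ = 0.001164e3 μJ = 1.164
  6.801 μJ → 6.801
  6.284 μJ → 6.284
Sum: 1.164 + 6.801 + 6.284 = 14.249

14.249 μJ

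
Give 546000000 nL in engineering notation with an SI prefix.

546 mL

= 546 × 10⁻³ L; 10⁻³ is milli.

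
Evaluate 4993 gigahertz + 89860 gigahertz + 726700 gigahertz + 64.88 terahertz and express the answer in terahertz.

886.433 terahertz

In terahertz:
  4993 gigahertz = 4993 × 10⁻³ terahertz = 4.993
  89860 gigahertz = 89860 × 10⁻³ terahertz = 89.86
  726700 gigahertz = 726700 × 10⁻³ terahertz = 726.7
  64.88 terahertz → 64.88
Sum: 4.993 + 89.86 + 726.7 + 64.88 = 886.433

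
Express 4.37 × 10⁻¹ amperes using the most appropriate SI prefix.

437 milliamperes

= 437 × 10⁻³ amperes; 10⁻³ is milli.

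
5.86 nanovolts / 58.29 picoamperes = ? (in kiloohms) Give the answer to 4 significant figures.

0.1005 kiloohms

(5.86 × 10^-9) / (58.29 × 10^-12) = 0.100532 × 10^3 Ω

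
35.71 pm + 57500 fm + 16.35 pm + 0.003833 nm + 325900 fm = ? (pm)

In pm:
  35.71 pm → 35.71
  57500 fm = 57500 × 10^-3 pm = 57.5
  16.35 pm → 16.35
  0.003833 nm = 0.003833 × 10^3 pm = 3.833
  325900 fm = 325900 × 10^-3 pm = 325.9
Sum: 35.71 + 57.5 + 16.35 + 3.833 + 325.9 = 439.293

439.293 pm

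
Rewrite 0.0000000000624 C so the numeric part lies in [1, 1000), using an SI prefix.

62.4 pC

= 62.4 × 10⁻¹² C; 10⁻¹² is pico.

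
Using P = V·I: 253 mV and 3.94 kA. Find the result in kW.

0.99682 kW

253e-3 × 3.94e3 = 996.82 W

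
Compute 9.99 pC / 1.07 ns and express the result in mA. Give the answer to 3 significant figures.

(9.99 × 10^-12) / (1.07 × 10^-9) = 9.3364 × 10^-3 A

9.34 mA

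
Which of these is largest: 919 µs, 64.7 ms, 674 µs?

64.7 ms

919 µs = 0.000919 s
64.7 ms = 0.0647 s
674 µs = 0.000674 s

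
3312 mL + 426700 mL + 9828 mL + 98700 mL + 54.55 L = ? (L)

In L:
  3312 mL = 3312 × 10^-3 L = 3.312
  426700 mL = 426700 × 10^-3 L = 426.7
  9828 mL = 9828 × 10^-3 L = 9.828
  98700 mL = 98700 × 10^-3 L = 98.7
  54.55 L → 54.55
Sum: 3.312 + 426.7 + 9.828 + 98.7 + 54.55 = 593.09

593.09 L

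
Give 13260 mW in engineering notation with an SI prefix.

13.26 W

= 13.26 W; mantissa already in [1, 1000).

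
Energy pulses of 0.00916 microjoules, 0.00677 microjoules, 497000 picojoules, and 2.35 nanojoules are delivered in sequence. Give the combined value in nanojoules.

515.28 nanojoules

In nanojoules:
  0.00916 microjoules = 0.00916 × 10³ nanojoules = 9.16
  0.00677 microjoules = 0.00677 × 10³ nanojoules = 6.77
  497000 picojoules = 497000 × 10⁻³ nanojoules = 497
  2.35 nanojoules → 2.35
Sum: 9.16 + 6.77 + 497 + 2.35 = 515.28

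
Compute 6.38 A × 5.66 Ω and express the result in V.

6.38 × 5.66 = 36.1108 V

36.1108 V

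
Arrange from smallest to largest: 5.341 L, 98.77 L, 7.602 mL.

5.341 L = 5.341 L
98.77 L = 98.77 L
7.602 mL = 0.007602 L

7.602 mL < 5.341 L < 98.77 L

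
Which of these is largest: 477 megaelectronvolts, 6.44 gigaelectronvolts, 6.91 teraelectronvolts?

477 megaelectronvolts = 477000000 electronvolts
6.44 gigaelectronvolts = 6440000000 electronvolts
6.91 teraelectronvolts = 6910000000000 electronvolts

6.91 teraelectronvolts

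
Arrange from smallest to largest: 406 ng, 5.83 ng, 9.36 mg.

406 ng = 0.000000406 g
5.83 ng = 0.00000000583 g
9.36 mg = 0.00936 g

5.83 ng < 406 ng < 9.36 mg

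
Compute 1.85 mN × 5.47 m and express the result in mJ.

10.1195 mJ

1.85e-3 × 5.47 = 10.1195e-3 J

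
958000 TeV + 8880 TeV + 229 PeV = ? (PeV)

1195.88 PeV

In PeV:
  958000 TeV = 958000 × 10^-3 PeV = 958
  8880 TeV = 8880 × 10^-3 PeV = 8.88
  229 PeV → 229
Sum: 958 + 8.88 + 229 = 1195.88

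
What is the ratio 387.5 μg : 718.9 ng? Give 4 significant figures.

(387.5 × 10⁻⁶) / (718.9 × 10⁻⁹) = 0.53902 × 10³

539.0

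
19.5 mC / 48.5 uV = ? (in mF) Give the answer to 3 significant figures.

(19.5 × 10^-3) / (48.5 × 10^-6) = 0.40206 × 10^3 F

402000 mF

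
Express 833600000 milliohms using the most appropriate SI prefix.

833.6 kiloohms

= 833.6 × 10^3 ohms; 10^3 is kilo.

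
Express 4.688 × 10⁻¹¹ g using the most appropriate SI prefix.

= 46.88 × 10⁻¹² g; 10⁻¹² is pico.

46.88 pg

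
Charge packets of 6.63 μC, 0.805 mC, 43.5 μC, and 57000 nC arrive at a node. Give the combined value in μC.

In μC:
  6.63 μC → 6.63
  0.805 mC = 0.805e3 μC = 805
  43.5 μC → 43.5
  57000 nC = 57000e-3 μC = 57
Sum: 6.63 + 805 + 43.5 + 57 = 912.13

912.13 μC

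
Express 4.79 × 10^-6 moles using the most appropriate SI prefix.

4.79 micromoles

= 4.79 × 10^-6 moles; 10^-6 is micro.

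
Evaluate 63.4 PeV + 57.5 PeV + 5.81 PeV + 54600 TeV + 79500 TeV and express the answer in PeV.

In PeV:
  63.4 PeV → 63.4
  57.5 PeV → 57.5
  5.81 PeV → 5.81
  54600 TeV = 54600 × 10⁻³ PeV = 54.6
  79500 TeV = 79500 × 10⁻³ PeV = 79.5
Sum: 63.4 + 57.5 + 5.81 + 54.6 + 79.5 = 260.81

260.81 PeV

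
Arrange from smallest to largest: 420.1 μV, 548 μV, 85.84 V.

420.1 μV < 548 μV < 85.84 V

420.1 μV = 0.0004201 V
548 μV = 0.000548 V
85.84 V = 85.84 V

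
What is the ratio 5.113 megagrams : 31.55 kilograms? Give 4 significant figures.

(5.113 × 10^6) / (31.55 × 10^3) = 0.16206 × 10^3

162.1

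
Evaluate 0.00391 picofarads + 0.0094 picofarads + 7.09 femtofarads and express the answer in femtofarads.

20.4 femtofarads

In femtofarads:
  0.00391 picofarads = 0.00391e3 femtofarads = 3.91
  0.0094 picofarads = 0.0094e3 femtofarads = 9.4
  7.09 femtofarads → 7.09
Sum: 3.91 + 9.4 + 7.09 = 20.4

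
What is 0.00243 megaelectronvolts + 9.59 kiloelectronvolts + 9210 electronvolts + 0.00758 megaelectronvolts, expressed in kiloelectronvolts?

28.81 kiloelectronvolts

In kiloelectronvolts:
  0.00243 megaelectronvolts = 0.00243 × 10³ kiloelectronvolts = 2.43
  9.59 kiloelectronvolts → 9.59
  9210 electronvolts = 9210 × 10⁻³ kiloelectronvolts = 9.21
  0.00758 megaelectronvolts = 0.00758 × 10³ kiloelectronvolts = 7.58
Sum: 2.43 + 9.59 + 9.21 + 7.58 = 28.81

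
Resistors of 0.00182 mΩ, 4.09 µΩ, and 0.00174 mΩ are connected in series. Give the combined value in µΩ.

7.65 µΩ

In µΩ:
  0.00182 mΩ = 0.00182 × 10^3 µΩ = 1.82
  4.09 µΩ → 4.09
  0.00174 mΩ = 0.00174 × 10^3 µΩ = 1.74
Sum: 1.82 + 4.09 + 1.74 = 7.65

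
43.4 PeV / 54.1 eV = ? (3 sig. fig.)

(43.4 × 10¹⁵) / (54.1) = 0.8022 × 10¹⁵

802000000000000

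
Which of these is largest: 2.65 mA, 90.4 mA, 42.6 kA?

42.6 kA

2.65 mA = 0.00265 A
90.4 mA = 0.0904 A
42.6 kA = 42600 A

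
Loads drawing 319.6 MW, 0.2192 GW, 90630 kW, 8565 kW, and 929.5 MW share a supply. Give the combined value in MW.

In MW:
  319.6 MW → 319.6
  0.2192 GW = 0.2192 × 10³ MW = 219.2
  90630 kW = 90630 × 10⁻³ MW = 90.63
  8565 kW = 8565 × 10⁻³ MW = 8.565
  929.5 MW → 929.5
Sum: 319.6 + 219.2 + 90.63 + 8.565 + 929.5 = 1567.495

1567.495 MW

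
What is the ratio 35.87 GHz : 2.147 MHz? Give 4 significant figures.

(35.87 × 10⁹) / (2.147 × 10⁶) = 16.707 × 10³

16710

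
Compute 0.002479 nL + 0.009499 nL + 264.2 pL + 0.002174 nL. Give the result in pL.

278.352 pL

In pL:
  0.002479 nL = 0.002479 × 10³ pL = 2.479
  0.009499 nL = 0.009499 × 10³ pL = 9.499
  264.2 pL → 264.2
  0.002174 nL = 0.002174 × 10³ pL = 2.174
Sum: 2.479 + 9.499 + 264.2 + 2.174 = 278.352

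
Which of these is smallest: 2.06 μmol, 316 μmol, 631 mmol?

2.06 μmol = 0.00000206 mol
316 μmol = 0.000316 mol
631 mmol = 0.631 mol

2.06 μmol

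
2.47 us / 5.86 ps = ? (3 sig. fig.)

(2.47 × 10⁻⁶) / (5.86 × 10⁻¹²) = 0.4215 × 10⁶

422000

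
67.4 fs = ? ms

femto = 10⁻¹⁵, milli = 10⁻³; factor is 10⁻¹².
67.4 × 10⁻¹² = 0.0000000000674

0.0000000000674 ms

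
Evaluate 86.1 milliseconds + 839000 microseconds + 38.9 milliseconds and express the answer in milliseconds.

In milliseconds:
  86.1 milliseconds → 86.1
  839000 microseconds = 839000e-3 milliseconds = 839
  38.9 milliseconds → 38.9
Sum: 86.1 + 839 + 38.9 = 964

964 milliseconds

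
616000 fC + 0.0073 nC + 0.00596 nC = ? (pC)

629.26 pC

In pC:
  616000 fC = 616000e-3 pC = 616
  0.0073 nC = 0.0073e3 pC = 7.3
  0.00596 nC = 0.00596e3 pC = 5.96
Sum: 616 + 7.3 + 5.96 = 629.26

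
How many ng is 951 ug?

951000 ng

micro = 1e-6, nano = 1e-9; factor is 1e3.
951 × 1e3 = 951000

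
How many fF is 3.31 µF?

micro = 1e-6, femto = 1e-15; factor is 1e9.
3.31 × 1e9 = 3310000000

3310000000 fF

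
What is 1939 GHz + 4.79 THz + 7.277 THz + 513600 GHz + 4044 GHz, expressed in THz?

531.65 THz

In THz:
  1939 GHz = 1939e-3 THz = 1.939
  4.79 THz → 4.79
  7.277 THz → 7.277
  513600 GHz = 513600e-3 THz = 513.6
  4044 GHz = 4044e-3 THz = 4.044
Sum: 1.939 + 4.79 + 7.277 + 513.6 + 4.044 = 531.65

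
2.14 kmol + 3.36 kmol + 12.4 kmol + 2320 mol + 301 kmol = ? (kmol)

321.22 kmol

In kmol:
  2.14 kmol → 2.14
  3.36 kmol → 3.36
  12.4 kmol → 12.4
  2320 mol = 2320e-3 kmol = 2.32
  301 kmol → 301
Sum: 2.14 + 3.36 + 12.4 + 2.32 + 301 = 321.22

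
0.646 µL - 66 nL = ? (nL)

580 nL

In nL:
  0.646 µL = 0.646e3 nL = 646
  66 nL → 66
Difference: 646 - 66 = 580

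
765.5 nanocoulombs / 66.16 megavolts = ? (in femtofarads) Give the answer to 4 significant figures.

11.57 femtofarads

(765.5 × 10⁻⁹) / (66.16 × 10⁶) = 11.5704 × 10⁻¹⁵ F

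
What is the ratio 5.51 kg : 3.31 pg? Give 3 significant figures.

(5.51 × 10³) / (3.31 × 10⁻¹²) = 1.665 × 10¹⁵

1660000000000000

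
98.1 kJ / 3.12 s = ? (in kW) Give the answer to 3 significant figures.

31.4 kW

(98.1 × 10^3) / (3.12) = 31.442 × 10^3 W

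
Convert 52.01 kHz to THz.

0.00000005201 THz

kilo = 10³, tera = 10¹²; factor is 10⁻⁹.
52.01 × 10⁻⁹ = 0.00000005201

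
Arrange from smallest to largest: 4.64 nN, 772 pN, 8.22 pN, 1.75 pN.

1.75 pN < 8.22 pN < 772 pN < 4.64 nN

4.64 nN = 0.00000000464 N
772 pN = 0.000000000772 N
8.22 pN = 0.00000000000822 N
1.75 pN = 0.00000000000175 N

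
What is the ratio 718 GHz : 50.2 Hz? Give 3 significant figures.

14300000000

(718e9) / (50.2) = 14.3e9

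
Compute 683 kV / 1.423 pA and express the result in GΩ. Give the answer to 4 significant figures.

(683 × 10^3) / (1.423 × 10^-12) = 479.972 × 10^15 Ω

480000000 GΩ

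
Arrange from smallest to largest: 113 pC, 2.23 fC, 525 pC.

2.23 fC < 113 pC < 525 pC

113 pC = 0.000000000113 C
2.23 fC = 0.00000000000000223 C
525 pC = 0.000000000525 C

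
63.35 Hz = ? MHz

0.00006335 MHz

(no prefix) = 1e0, mega = 1e6; factor is 1e-6.
63.35 × 1e-6 = 0.00006335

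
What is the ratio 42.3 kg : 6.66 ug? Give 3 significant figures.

(42.3 × 10^3) / (6.66 × 10^-6) = 6.351 × 10^9

6350000000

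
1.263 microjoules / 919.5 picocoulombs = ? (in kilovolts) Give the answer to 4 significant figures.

1.374 kilovolts

(1.263 × 10^-6) / (919.5 × 10^-12) = 0.00137357 × 10^6 V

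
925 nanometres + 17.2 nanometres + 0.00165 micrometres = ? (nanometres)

943.85 nanometres

In nanometres:
  925 nanometres → 925
  17.2 nanometres → 17.2
  0.00165 micrometres = 0.00165 × 10^3 nanometres = 1.65
Sum: 925 + 17.2 + 1.65 = 943.85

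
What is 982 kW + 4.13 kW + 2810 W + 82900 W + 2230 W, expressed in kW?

1074.07 kW

In kW:
  982 kW → 982
  4.13 kW → 4.13
  2810 W = 2810 × 10^-3 kW = 2.81
  82900 W = 82900 × 10^-3 kW = 82.9
  2230 W = 2230 × 10^-3 kW = 2.23
Sum: 982 + 4.13 + 2.81 + 82.9 + 2.23 = 1074.07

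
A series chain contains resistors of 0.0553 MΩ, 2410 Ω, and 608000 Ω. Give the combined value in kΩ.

665.71 kΩ

In kΩ:
  0.0553 MΩ = 0.0553 × 10^3 kΩ = 55.3
  2410 Ω = 2410 × 10^-3 kΩ = 2.41
  608000 Ω = 608000 × 10^-3 kΩ = 608
Sum: 55.3 + 2.41 + 608 = 665.71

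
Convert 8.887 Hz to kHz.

(no prefix) = 10⁰, kilo = 10³; factor is 10⁻³.
8.887 × 10⁻³ = 0.008887

0.008887 kHz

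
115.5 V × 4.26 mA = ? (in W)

115.5 × 4.26e-3 = 492.03e-3 W

0.49203 W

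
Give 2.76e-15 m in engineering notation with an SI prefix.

= 2.76e-15 m; 1e-15 is femto.

2.76 fm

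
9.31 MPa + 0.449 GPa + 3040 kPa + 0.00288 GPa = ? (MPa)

In MPa:
  9.31 MPa → 9.31
  0.449 GPa = 0.449e3 MPa = 449
  3040 kPa = 3040e-3 MPa = 3.04
  0.00288 GPa = 0.00288e3 MPa = 2.88
Sum: 9.31 + 449 + 3.04 + 2.88 = 464.23

464.23 MPa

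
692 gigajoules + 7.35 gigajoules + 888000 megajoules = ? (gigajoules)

In gigajoules:
  692 gigajoules → 692
  7.35 gigajoules → 7.35
  888000 megajoules = 888000 × 10^-3 gigajoules = 888
Sum: 692 + 7.35 + 888 = 1587.35

1587.35 gigajoules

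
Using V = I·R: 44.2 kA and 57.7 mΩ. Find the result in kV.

44.2 × 10³ × 57.7 × 10⁻³ = 2550.34 V

2.55034 kV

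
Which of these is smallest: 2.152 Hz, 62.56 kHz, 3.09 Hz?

2.152 Hz

2.152 Hz = 2.152 Hz
62.56 kHz = 62560 Hz
3.09 Hz = 3.09 Hz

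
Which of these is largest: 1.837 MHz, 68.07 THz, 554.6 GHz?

68.07 THz

1.837 MHz = 1837000 Hz
68.07 THz = 68070000000000 Hz
554.6 GHz = 554600000000 Hz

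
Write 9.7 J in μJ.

(no prefix) = 1e0, micro = 1e-6; factor is 1e6.
9.7 × 1e6 = 9700000

9700000 μJ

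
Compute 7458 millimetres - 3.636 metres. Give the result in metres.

In metres:
  7458 millimetres = 7458 × 10^-3 metres = 7.458
  3.636 metres → 3.636
Difference: 7.458 - 3.636 = 3.822

3.822 metres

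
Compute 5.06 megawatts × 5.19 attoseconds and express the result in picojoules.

26.2614 picojoules

5.06e6 × 5.19e-18 = 26.2614e-12 J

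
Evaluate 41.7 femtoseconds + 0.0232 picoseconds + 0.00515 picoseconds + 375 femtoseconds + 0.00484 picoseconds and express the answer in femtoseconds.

In femtoseconds:
  41.7 femtoseconds → 41.7
  0.0232 picoseconds = 0.0232 × 10³ femtoseconds = 23.2
  0.00515 picoseconds = 0.00515 × 10³ femtoseconds = 5.15
  375 femtoseconds → 375
  0.00484 picoseconds = 0.00484 × 10³ femtoseconds = 4.84
Sum: 41.7 + 23.2 + 5.15 + 375 + 4.84 = 449.89

449.89 femtoseconds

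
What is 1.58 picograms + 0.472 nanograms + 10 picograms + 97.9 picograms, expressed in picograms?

581.48 picograms

In picograms:
  1.58 picograms → 1.58
  0.472 nanograms = 0.472 × 10^3 picograms = 472
  10 picograms → 10
  97.9 picograms → 97.9
Sum: 1.58 + 472 + 10 + 97.9 = 581.48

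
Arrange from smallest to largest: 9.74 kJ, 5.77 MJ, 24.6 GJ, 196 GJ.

9.74 kJ = 9740 J
5.77 MJ = 5770000 J
24.6 GJ = 24600000000 J
196 GJ = 196000000000 J

9.74 kJ < 5.77 MJ < 24.6 GJ < 196 GJ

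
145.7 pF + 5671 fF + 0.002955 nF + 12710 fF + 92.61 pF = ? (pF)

In pF:
  145.7 pF → 145.7
  5671 fF = 5671 × 10^-3 pF = 5.671
  0.002955 nF = 0.002955 × 10^3 pF = 2.955
  12710 fF = 12710 × 10^-3 pF = 12.71
  92.61 pF → 92.61
Sum: 145.7 + 5.671 + 2.955 + 12.71 + 92.61 = 259.646

259.646 pF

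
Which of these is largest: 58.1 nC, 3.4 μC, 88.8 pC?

3.4 μC

58.1 nC = 0.0000000581 C
3.4 μC = 0.0000034 C
88.8 pC = 0.0000000000888 C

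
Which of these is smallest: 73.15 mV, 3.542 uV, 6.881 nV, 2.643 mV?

6.881 nV

73.15 mV = 0.07315 V
3.542 uV = 0.000003542 V
6.881 nV = 0.000000006881 V
2.643 mV = 0.002643 V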